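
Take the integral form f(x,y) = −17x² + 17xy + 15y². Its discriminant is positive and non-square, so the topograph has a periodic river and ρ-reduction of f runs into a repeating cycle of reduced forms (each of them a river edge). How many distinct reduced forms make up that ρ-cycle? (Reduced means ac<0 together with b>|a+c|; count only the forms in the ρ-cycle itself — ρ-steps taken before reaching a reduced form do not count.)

D = 1309, ⌊√D⌋ = 36
river: ρ → (15,13,-19)
river: ρ → (-19,25,9)
river: ρ → (9,29,-13)
river: ρ → (-13,23,15)
river: ρ → (15,7,-21)
river: ρ → (-21,35,1)
river: ρ → (1,35,-21)
river: ρ → (-21,7,15)
river: ρ → (15,23,-13)
river: ρ → (-13,29,9)
river: ρ → (9,25,-19)
river: ρ → (-19,13,15)
river: ρ → (15,17,-17)
river: ρ → (-17,17,15)
ρ-cycle length = 14 (tail of 0 descent steps not counted)

14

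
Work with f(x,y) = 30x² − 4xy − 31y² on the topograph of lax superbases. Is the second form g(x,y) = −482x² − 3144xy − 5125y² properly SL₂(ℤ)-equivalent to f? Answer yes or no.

D₁ = 3736, D₂ = 3736
river cycle of f (length 14): (-31, 4, 30), (30, 56, -5), (-5, 54, 41), (41, 28, -18), (-18, 44, 25), (25, 56, -6), (-6, 52, 43), (43, 34, -15), (-15, 56, 10), (10, 44, -45), … (4 more)
river cycle of g (length 14): (-31, 4, 30), (30, 56, -5), (-5, 54, 41), (41, 28, -18), (-18, 44, 25), (25, 56, -6), (-6, 52, 43), (43, 34, -15), (-15, 56, 10), (10, 44, -45), … (4 more)
cycles coincide ⇒ equivalent

yes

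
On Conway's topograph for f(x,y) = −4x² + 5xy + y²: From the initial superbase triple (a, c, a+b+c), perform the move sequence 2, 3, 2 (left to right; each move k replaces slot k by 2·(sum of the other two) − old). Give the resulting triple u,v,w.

start (-4,1,2) = (f(1,0),f(0,1),f(1,1))
replace slot 2: 2·((-4)+2) − 1 = -5 → (-4,-5,2)
replace slot 3: 2·((-4)+(-5)) − 2 = -20 → (-4,-5,-20)
replace slot 2: 2·((-4)+(-20)) − (-5) = -43 → (-4,-43,-20)

-4,-43,-20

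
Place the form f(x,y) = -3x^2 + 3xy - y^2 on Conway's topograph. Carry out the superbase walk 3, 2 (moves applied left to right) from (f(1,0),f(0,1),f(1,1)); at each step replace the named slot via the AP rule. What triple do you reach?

start (-3,-1,-1) = (f(1,0),f(0,1),f(1,1))
replace slot 3: 2·((-3)+(-1)) − (-1) = -7 → (-3,-1,-7)
replace slot 2: 2·((-3)+(-7)) − (-1) = -19 → (-3,-19,-7)

-3,-19,-7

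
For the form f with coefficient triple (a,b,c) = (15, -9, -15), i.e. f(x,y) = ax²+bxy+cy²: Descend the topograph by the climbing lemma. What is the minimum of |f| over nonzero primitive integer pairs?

descent: ρ → (-15,9,15)  [lands on river]
river: ρ → (15,21,-9)
river: ρ → (-9,15,21)
river: ρ → (21,27,-3)
river: ρ → (-3,27,21)
river: ρ → (21,15,-9)
river: ρ → (-9,21,15)
river: ρ → (15,9,-15)
river: ρ → (-15,21,9)
river: ρ → (9,15,-21)
river: ρ → (-21,27,3)
river: ρ → (3,27,-21)
river: ρ → (-21,15,9)
river: ρ → (9,21,-15)
closes: descent 1, river 14
min |a| on river = 3

3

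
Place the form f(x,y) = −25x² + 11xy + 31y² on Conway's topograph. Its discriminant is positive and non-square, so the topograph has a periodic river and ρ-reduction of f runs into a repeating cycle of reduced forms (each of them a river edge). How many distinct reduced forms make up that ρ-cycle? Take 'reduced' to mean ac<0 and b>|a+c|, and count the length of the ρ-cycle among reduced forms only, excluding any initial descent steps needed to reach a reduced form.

D = 3221, ⌊√D⌋ = 56
river: ρ → (31,51,-5)
river: ρ → (-5,49,41)
river: ρ → (41,33,-13)
river: ρ → (-13,45,23)
river: ρ → (23,47,-11)
river: ρ → (-11,41,35)
river: ρ → (35,29,-17)
river: ρ → (-17,39,25)
river: ρ → (25,11,-31)
river: ρ → (-31,51,5)
river: ρ → (5,49,-41)
river: ρ → (-41,33,13)
river: ρ → (13,45,-23)
river: ρ → (-23,47,11)
river: ρ → (11,41,-35)
river: ρ → (-35,29,17)
river: ρ → (17,39,-25)
river: ρ → (-25,11,31)
ρ-cycle length = 18 (tail of 0 descent steps not counted)

18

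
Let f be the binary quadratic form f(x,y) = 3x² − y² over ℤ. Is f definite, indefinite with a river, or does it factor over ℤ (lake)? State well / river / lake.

D = b²−4ac = 0² − 4·3·(-1) = 12
D > 0 non-square ⇒ indefinite ⇒ periodic river

river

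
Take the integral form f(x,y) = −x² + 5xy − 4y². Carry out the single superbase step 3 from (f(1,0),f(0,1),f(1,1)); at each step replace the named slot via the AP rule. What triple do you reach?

start (-1,-4,0) = (f(1,0),f(0,1),f(1,1))
replace slot 3: 2·((-1)+(-4)) − 0 = -10 → (-1,-4,-10)

-1,-4,-10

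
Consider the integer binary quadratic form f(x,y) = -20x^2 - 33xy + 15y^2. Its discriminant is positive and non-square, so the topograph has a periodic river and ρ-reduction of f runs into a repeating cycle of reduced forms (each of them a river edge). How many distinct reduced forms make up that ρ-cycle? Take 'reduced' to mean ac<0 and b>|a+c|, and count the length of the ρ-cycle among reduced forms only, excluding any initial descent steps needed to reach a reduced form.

D = 2289, ⌊√D⌋ = 47
descent: ρ → (15,33,-20)  [lands on river]
river: ρ → (-20,47,1)
river: ρ → (1,47,-20)
river: ρ → (-20,33,15)
river: ρ → (15,27,-26)
river: ρ → (-26,25,16)
river: ρ → (16,39,-12)
river: ρ → (-12,33,25)
river: ρ → (25,17,-20)
river: ρ → (-20,23,22)
river: ρ → (22,21,-21)
river: ρ → (-21,21,22)
river: ρ → (22,23,-20)
river: ρ → (-20,17,25)
river: ρ → (25,33,-12)
river: ρ → (-12,39,16)
river: ρ → (16,25,-26)
river: ρ → (-26,27,15)
ρ-cycle length = 18 (tail of 1 descent step not counted)

18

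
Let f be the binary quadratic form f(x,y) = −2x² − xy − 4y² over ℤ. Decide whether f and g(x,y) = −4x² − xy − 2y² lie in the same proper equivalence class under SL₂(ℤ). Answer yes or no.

D₁ = -31, D₂ = -31
f is negative-definite; reduce −f:
−f: reduced (well bottom): (2,1,4) with a≤c, −a<b≤a
flip sign back: reduced form of f is (-2,-1,-4)
g is negative-definite; reduce −g:
−g: flip: (4,1,2)→(2,-1,4)
−g: reduced (well bottom): (2,-1,4) with a≤c, −a<b≤a
flip sign back: reduced form of g is (-2,1,-4)
reduced forms (-2, -1, -4) vs (-2, 1, -4) ⇒ inequivalent

no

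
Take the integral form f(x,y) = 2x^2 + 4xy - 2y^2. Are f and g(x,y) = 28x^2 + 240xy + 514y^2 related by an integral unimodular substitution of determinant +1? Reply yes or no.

D₁ = 32, D₂ = 32
river cycle of f (length 2): (-2, 4, 2), (2, 4, -2)
river cycle of g (length 2): (2, 4, -2), (-2, 4, 2)
cycles coincide ⇒ equivalent

yes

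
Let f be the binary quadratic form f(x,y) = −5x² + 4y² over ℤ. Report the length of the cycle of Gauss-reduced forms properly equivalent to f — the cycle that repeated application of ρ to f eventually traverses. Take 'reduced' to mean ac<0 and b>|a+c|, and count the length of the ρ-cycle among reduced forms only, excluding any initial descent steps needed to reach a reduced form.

D = 80, ⌊√D⌋ = 8
descent: ρ → (4,8,-1)  [lands on river]
river: ρ → (-1,8,4)
ρ-cycle length = 2 (tail of 1 descent step not counted)

2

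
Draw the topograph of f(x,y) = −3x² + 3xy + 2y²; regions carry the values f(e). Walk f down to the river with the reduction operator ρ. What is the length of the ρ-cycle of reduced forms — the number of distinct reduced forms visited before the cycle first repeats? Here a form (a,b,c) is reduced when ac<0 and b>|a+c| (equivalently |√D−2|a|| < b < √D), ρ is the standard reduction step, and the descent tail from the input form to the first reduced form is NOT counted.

D = 33, ⌊√D⌋ = 5
river: ρ → (2,5,-1)
river: ρ → (-1,5,2)
river: ρ → (2,3,-3)
river: ρ → (-3,3,2)
ρ-cycle length = 4 (tail of 0 descent steps not counted)

4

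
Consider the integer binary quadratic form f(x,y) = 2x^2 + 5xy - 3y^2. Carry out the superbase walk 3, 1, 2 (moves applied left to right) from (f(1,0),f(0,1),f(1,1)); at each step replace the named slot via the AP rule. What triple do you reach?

start (2,-3,4) = (f(1,0),f(0,1),f(1,1))
replace slot 3: 2·(2+(-3)) − 4 = -6 → (2,-3,-6)
replace slot 1: 2·((-3)+(-6)) − 2 = -20 → (-20,-3,-6)
replace slot 2: 2·((-20)+(-6)) − (-3) = -49 → (-20,-49,-6)

-20,-49,-6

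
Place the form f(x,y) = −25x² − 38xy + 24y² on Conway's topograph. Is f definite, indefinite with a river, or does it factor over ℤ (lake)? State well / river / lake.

D = b²−4ac = (-38)² − 4·(-25)·24 = 3844
D = 62² is a perfect square ⇒ form factors over ℤ ⇒ lakes

lake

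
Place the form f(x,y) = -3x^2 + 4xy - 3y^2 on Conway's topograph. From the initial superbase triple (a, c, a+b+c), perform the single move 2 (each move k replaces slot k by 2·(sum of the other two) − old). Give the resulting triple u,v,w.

start (-3,-3,-2) = (f(1,0),f(0,1),f(1,1))
replace slot 2: 2·((-3)+(-2)) − (-3) = -7 → (-3,-7,-2)

-3,-7,-2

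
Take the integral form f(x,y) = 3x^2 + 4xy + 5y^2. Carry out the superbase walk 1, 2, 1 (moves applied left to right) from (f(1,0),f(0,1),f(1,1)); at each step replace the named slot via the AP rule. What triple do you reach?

start (3,5,12) = (f(1,0),f(0,1),f(1,1))
replace slot 1: 2·(5+12) − 3 = 31 → (31,5,12)
replace slot 2: 2·(31+12) − 5 = 81 → (31,81,12)
replace slot 1: 2·(81+12) − 31 = 155 → (155,81,12)

155,81,12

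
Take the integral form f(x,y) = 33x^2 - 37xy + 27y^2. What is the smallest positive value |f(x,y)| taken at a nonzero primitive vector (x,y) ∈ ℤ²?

translate: b→29 (≡-37 mod 66), so (33,-37,27)→(33,29,23)
flip: (33,29,23)→(23,-29,33)
translate: b→17 (≡-29 mod 46), so (23,-29,33)→(23,17,27)
reduced (well bottom): (23,17,27) with a≤c, −a<b≤a
well minimum = a = 23

23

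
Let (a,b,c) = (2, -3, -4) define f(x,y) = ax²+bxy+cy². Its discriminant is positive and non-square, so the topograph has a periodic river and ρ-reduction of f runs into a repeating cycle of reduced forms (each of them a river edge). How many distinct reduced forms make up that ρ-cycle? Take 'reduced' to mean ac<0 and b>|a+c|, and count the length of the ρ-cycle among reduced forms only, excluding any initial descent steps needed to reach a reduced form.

D = 41, ⌊√D⌋ = 6
descent: ρ → (-4,3,2)  [lands on river]
river: ρ → (2,5,-2)
river: ρ → (-2,3,4)
river: ρ → (4,5,-1)
river: ρ → (-1,5,4)
river: ρ → (4,3,-2)
river: ρ → (-2,5,2)
river: ρ → (2,3,-4)
river: ρ → (-4,5,1)
river: ρ → (1,5,-4)
ρ-cycle length = 10 (tail of 1 descent step not counted)

10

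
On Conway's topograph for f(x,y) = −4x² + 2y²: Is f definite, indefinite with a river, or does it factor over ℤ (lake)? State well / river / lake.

D = b²−4ac = 0² − 4·(-4)·2 = 32
D > 0 non-square ⇒ indefinite ⇒ periodic river

river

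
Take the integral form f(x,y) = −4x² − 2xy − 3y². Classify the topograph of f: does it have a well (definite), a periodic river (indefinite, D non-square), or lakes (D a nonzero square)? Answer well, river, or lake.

D = b²−4ac = (-2)² − 4·(-4)·(-3) = -44
D < 0 ⇒ definite ⇒ every region one sign ⇒ single well

well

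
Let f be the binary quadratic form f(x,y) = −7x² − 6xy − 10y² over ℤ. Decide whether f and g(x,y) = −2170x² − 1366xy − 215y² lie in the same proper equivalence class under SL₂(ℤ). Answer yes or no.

D₁ = -244, D₂ = -244
f is negative-definite; reduce −f:
−f: reduced (well bottom): (7,6,10) with a≤c, −a<b≤a
flip sign back: reduced form of f is (-7,-6,-10)
g is negative-definite; reduce −g:
−g: flip: (2170,1366,215)→(215,-1366,2170)
−g: translate: b→-76 (≡-1366 mod 430), so (215,-1366,2170)→(215,-76,7)
−g: flip: (215,-76,7)→(7,76,215)
−g: translate: b→6 (≡76 mod 14), so (7,76,215)→(7,6,10)
−g: reduced (well bottom): (7,6,10) with a≤c, −a<b≤a
flip sign back: reduced form of g is (-7,-6,-10)
reduced forms (-7, -6, -10) vs (-7, -6, -10) ⇒ equivalent

yes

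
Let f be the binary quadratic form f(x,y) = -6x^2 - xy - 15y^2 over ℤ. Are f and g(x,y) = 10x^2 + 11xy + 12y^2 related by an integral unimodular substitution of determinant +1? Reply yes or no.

D₁ = -359, D₂ = -359
f is negative-definite; reduce −f:
−f: reduced (well bottom): (6,1,15) with a≤c, −a<b≤a
flip sign back: reduced form of f is (-6,-1,-15)
g: translate: b→-9 (≡11 mod 20), so (10,11,12)→(10,-9,11)
g: reduced (well bottom): (10,-9,11) with a≤c, −a<b≤a
reduced forms (-6, -1, -15) vs (10, -9, 11) ⇒ inequivalent

no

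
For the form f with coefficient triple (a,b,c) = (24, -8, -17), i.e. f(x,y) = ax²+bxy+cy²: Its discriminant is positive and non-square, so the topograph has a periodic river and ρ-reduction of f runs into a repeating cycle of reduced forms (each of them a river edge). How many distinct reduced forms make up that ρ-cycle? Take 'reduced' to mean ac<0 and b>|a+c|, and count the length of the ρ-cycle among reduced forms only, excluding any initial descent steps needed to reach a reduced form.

D = 1696, ⌊√D⌋ = 41
descent: ρ → (-17,8,24)  [lands on river]
river: ρ → (24,40,-1)
river: ρ → (-1,40,24)
river: ρ → (24,8,-17)
river: ρ → (-17,26,15)
river: ρ → (15,34,-9)
river: ρ → (-9,38,7)
river: ρ → (7,32,-24)
river: ρ → (-24,16,15)
river: ρ → (15,14,-25)
river: ρ → (-25,36,4)
river: ρ → (4,36,-25)
river: ρ → (-25,14,15)
river: ρ → (15,16,-24)
river: ρ → (-24,32,7)
river: ρ → (7,38,-9)
river: ρ → (-9,34,15)
river: ρ → (15,26,-17)
ρ-cycle length = 18 (tail of 1 descent step not counted)

18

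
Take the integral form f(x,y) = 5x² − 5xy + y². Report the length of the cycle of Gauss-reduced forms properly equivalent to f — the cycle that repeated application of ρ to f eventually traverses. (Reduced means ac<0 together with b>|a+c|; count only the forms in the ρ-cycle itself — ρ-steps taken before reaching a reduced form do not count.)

D = 5, ⌊√D⌋ = 2
descent: ρ → (1,1,-1)  [lands on river]
river: ρ → (-1,1,1)
ρ-cycle length = 2 (tail of 1 descent step not counted)

2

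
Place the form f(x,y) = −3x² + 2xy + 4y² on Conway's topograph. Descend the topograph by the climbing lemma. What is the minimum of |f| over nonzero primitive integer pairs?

river: ρ → (4,6,-1)
river: ρ → (-1,6,4)
river: ρ → (4,2,-3)
river: ρ → (-3,4,3)
river: ρ → (3,2,-4)
river: ρ → (-4,6,1)
river: ρ → (1,6,-4)
river: ρ → (-4,2,3)
river: ρ → (3,4,-3)
river: ρ → (-3,2,4)
closes: descent 0, river 10
min |a| on river = 1

1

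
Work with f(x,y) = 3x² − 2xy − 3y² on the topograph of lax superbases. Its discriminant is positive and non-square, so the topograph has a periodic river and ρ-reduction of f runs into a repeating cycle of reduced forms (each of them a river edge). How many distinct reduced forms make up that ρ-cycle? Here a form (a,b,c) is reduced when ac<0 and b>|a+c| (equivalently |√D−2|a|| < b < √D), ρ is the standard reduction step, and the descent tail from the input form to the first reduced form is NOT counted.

D = 40, ⌊√D⌋ = 6
descent: ρ → (-3,2,3)  [lands on river]
river: ρ → (3,4,-2)
river: ρ → (-2,4,3)
river: ρ → (3,2,-3)
river: ρ → (-3,4,2)
river: ρ → (2,4,-3)
ρ-cycle length = 6 (tail of 1 descent step not counted)

6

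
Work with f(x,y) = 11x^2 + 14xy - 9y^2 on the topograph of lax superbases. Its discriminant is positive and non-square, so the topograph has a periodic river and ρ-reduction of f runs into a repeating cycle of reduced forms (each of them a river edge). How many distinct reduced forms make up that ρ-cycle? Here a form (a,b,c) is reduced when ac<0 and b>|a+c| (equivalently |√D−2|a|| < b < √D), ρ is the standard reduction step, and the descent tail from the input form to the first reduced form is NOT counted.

D = 592, ⌊√D⌋ = 24
river: ρ → (-9,22,3)
river: ρ → (3,20,-16)
river: ρ → (-16,12,7)
river: ρ → (7,16,-12)
river: ρ → (-12,8,11)
river: ρ → (11,14,-9)
ρ-cycle length = 6 (tail of 0 descent steps not counted)

6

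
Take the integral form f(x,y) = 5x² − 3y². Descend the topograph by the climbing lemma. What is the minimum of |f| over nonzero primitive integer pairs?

descent: ρ → (-3,6,2)  [lands on river]
river: ρ → (2,6,-3)
closes: descent 1, river 2
min |a| on river = 2

2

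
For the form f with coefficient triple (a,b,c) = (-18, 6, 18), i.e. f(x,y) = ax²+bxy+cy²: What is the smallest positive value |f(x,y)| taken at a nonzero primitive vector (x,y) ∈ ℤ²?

river: ρ → (18,30,-6)
river: ρ → (-6,30,18)
river: ρ → (18,6,-18)
river: ρ → (-18,30,6)
river: ρ → (6,30,-18)
river: ρ → (-18,6,18)
closes: descent 0, river 6
min |a| on river = 6

6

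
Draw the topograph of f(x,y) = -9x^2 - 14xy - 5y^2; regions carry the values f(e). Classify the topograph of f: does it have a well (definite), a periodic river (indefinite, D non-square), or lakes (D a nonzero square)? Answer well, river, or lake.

D = b²−4ac = (-14)² − 4·(-9)·(-5) = 16
D = 4² is a perfect square ⇒ form factors over ℤ ⇒ lakes

lake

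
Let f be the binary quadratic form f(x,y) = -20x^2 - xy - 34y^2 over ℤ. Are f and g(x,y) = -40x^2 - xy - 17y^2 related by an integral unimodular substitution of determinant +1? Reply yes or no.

D₁ = -2719, D₂ = -2719
f is negative-definite; reduce −f:
−f: reduced (well bottom): (20,1,34) with a≤c, −a<b≤a
flip sign back: reduced form of f is (-20,-1,-34)
g is negative-definite; reduce −g:
−g: flip: (40,1,17)→(17,-1,40)
−g: reduced (well bottom): (17,-1,40) with a≤c, −a<b≤a
flip sign back: reduced form of g is (-17,1,-40)
reduced forms (-20, -1, -34) vs (-17, 1, -40) ⇒ inequivalent

no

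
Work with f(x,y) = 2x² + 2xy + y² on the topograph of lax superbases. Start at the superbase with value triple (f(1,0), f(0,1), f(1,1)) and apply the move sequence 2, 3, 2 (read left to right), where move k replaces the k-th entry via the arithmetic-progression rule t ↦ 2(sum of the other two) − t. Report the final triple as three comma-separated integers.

start (2,1,5) = (f(1,0),f(0,1),f(1,1))
replace slot 2: 2·(2+5) − 1 = 13 → (2,13,5)
replace slot 3: 2·(2+13) − 5 = 25 → (2,13,25)
replace slot 2: 2·(2+25) − 13 = 41 → (2,41,25)

2,41,25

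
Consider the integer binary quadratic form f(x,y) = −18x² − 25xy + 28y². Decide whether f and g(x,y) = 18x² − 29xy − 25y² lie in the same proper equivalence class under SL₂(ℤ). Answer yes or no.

D₁ = 2641, D₂ = 2641
river cycle of f (length 82): (28, 25, -18), (-18, 47, 6), (6, 49, -10), (-10, 51, 1), (1, 51, -10), (-10, 49, 6), (6, 47, -18), (-18, 25, 28), (28, 31, -15), (-15, 29, 30), … (72 more)
river cycle of g (length 82): (-25, 29, 18), (18, 43, -11), (-11, 45, 14), (14, 39, -20), (-20, 41, 12), (12, 31, -35), (-35, 39, 8), (8, 41, -30), (-30, 19, 19), (19, 19, -30), … (72 more)
cycles differ ⇒ inequivalent

no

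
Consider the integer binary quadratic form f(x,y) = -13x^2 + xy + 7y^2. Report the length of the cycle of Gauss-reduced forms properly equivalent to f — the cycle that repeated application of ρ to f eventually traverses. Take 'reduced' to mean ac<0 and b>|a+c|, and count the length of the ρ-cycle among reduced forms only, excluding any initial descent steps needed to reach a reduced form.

D = 365, ⌊√D⌋ = 19
descent: ρ → (7,13,-7)  [lands on river]
river: ρ → (-7,15,5)
river: ρ → (5,15,-7)
river: ρ → (-7,13,7)
river: ρ → (7,15,-5)
river: ρ → (-5,15,7)
ρ-cycle length = 6 (tail of 1 descent step not counted)

6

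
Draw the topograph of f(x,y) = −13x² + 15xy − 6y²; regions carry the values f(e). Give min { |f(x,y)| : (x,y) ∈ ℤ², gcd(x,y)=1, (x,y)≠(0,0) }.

translate: b→11 (≡-15 mod 26), so (13,-15,6)→(13,11,4)
flip: (13,11,4)→(4,-11,13)
translate: b→-3 (≡-11 mod 8), so (4,-11,13)→(4,-3,6)
reduced (well bottom): (4,-3,6) with a≤c, −a<b≤a
well minimum |f| = |-4| = 4 (negative-definite)

4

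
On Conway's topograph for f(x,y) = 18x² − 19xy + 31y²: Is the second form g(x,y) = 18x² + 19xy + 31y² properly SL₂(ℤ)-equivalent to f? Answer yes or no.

D₁ = -1871, D₂ = -1871
f: translate: b→17 (≡-19 mod 36), so (18,-19,31)→(18,17,30)
f: reduced (well bottom): (18,17,30) with a≤c, −a<b≤a
g: translate: b→-17 (≡19 mod 36), so (18,19,31)→(18,-17,30)
g: reduced (well bottom): (18,-17,30) with a≤c, −a<b≤a
reduced forms (18, 17, 30) vs (18, -17, 30) ⇒ inequivalent

no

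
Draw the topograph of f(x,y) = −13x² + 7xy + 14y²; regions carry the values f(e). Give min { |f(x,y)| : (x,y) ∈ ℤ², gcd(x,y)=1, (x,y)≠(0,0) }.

river: ρ → (14,21,-6)
river: ρ → (-6,27,2)
river: ρ → (2,25,-19)
river: ρ → (-19,13,8)
river: ρ → (8,19,-13)
river: ρ → (-13,7,14)
closes: descent 0, river 6
min |a| on river = 2

2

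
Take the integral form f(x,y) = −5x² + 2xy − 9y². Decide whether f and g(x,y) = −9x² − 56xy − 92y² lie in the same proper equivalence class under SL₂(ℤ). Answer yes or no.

D₁ = -176, D₂ = -176
f is negative-definite; reduce −f:
−f: reduced (well bottom): (5,-2,9) with a≤c, −a<b≤a
flip sign back: reduced form of f is (-5,2,-9)
g is negative-definite; reduce −g:
−g: translate: b→2 (≡56 mod 18), so (9,56,92)→(9,2,5)
−g: flip: (9,2,5)→(5,-2,9)
−g: reduced (well bottom): (5,-2,9) with a≤c, −a<b≤a
flip sign back: reduced form of g is (-5,2,-9)
reduced forms (-5, 2, -9) vs (-5, 2, -9) ⇒ equivalent

yes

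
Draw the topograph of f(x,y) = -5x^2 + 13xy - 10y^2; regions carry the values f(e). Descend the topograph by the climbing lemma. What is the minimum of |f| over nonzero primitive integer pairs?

translate: b→-3 (≡-13 mod 10), so (5,-13,10)→(5,-3,2)
flip: (5,-3,2)→(2,3,5)
translate: b→-1 (≡3 mod 4), so (2,3,5)→(2,-1,4)
reduced (well bottom): (2,-1,4) with a≤c, −a<b≤a
well minimum |f| = |-2| = 2 (negative-definite)

2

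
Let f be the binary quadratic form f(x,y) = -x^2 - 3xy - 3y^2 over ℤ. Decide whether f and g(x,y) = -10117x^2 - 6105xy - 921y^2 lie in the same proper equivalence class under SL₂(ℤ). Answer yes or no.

D₁ = -3, D₂ = -3
f is negative-definite; reduce −f:
−f: translate: b→1 (≡3 mod 2), so (1,3,3)→(1,1,1)
−f: reduced (well bottom): (1,1,1) with a≤c, −a<b≤a
flip sign back: reduced form of f is (-1,-1,-1)
g is negative-definite; reduce −g:
−g: flip: (10117,6105,921)→(921,-6105,10117)
−g: translate: b→-579 (≡-6105 mod 1842), so (921,-6105,10117)→(921,-579,91)
−g: flip: (921,-579,91)→(91,579,921)
−g: translate: b→33 (≡579 mod 182), so (91,579,921)→(91,33,3)
−g: flip: (91,33,3)→(3,-33,91)
−g: translate: b→3 (≡-33 mod 6), so (3,-33,91)→(3,3,1)
−g: flip: (3,3,1)→(1,-3,3)
−g: translate: b→1 (≡-3 mod 2), so (1,-3,3)→(1,1,1)
−g: reduced (well bottom): (1,1,1) with a≤c, −a<b≤a
flip sign back: reduced form of g is (-1,-1,-1)
reduced forms (-1, -1, -1) vs (-1, -1, -1) ⇒ equivalent

yes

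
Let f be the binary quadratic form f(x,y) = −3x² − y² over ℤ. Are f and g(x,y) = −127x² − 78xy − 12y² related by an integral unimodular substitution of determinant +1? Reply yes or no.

D₁ = -12, D₂ = -12
f is negative-definite; reduce −f:
−f: flip: (3,0,1)→(1,0,3)
−f: reduced (well bottom): (1,0,3) with a≤c, −a<b≤a
flip sign back: reduced form of f is (-1,0,-3)
g is negative-definite; reduce −g:
−g: flip: (127,78,12)→(12,-78,127)
−g: translate: b→-6 (≡-78 mod 24), so (12,-78,127)→(12,-6,1)
−g: flip: (12,-6,1)→(1,6,12)
−g: translate: b→0 (≡6 mod 2), so (1,6,12)→(1,0,3)
−g: reduced (well bottom): (1,0,3) with a≤c, −a<b≤a
flip sign back: reduced form of g is (-1,0,-3)
reduced forms (-1, 0, -3) vs (-1, 0, -3) ⇒ equivalent

yes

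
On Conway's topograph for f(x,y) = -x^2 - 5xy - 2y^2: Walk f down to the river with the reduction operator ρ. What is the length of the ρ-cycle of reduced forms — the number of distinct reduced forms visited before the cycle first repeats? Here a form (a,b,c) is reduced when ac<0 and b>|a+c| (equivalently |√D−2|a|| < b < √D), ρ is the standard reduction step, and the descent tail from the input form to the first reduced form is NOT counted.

D = 17, ⌊√D⌋ = 4
descent: ρ → (-2,1,2)  [lands on river]
river: ρ → (2,3,-1)
river: ρ → (-1,3,2)
river: ρ → (2,1,-2)
river: ρ → (-2,3,1)
river: ρ → (1,3,-2)
ρ-cycle length = 6 (tail of 1 descent step not counted)

6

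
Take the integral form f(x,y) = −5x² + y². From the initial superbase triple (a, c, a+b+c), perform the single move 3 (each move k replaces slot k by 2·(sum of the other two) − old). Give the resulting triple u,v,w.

start (-5,1,-4) = (f(1,0),f(0,1),f(1,1))
replace slot 3: 2·((-5)+1) − (-4) = -4 → (-5,1,-4)

-5,1,-4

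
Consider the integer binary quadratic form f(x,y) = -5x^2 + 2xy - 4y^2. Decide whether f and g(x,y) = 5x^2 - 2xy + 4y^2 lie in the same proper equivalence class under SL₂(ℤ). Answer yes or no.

D₁ = -76, D₂ = -76
f is negative-definite; reduce −f:
−f: flip: (5,-2,4)→(4,2,5)
−f: reduced (well bottom): (4,2,5) with a≤c, −a<b≤a
flip sign back: reduced form of f is (-4,-2,-5)
g: flip: (5,-2,4)→(4,2,5)
g: reduced (well bottom): (4,2,5) with a≤c, −a<b≤a
reduced forms (-4, -2, -5) vs (4, 2, 5) ⇒ inequivalent

no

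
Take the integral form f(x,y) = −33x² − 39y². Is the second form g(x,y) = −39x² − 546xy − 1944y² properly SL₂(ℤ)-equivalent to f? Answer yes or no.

D₁ = -5148, D₂ = -5148
f is negative-definite; reduce −f:
−f: reduced (well bottom): (33,0,39) with a≤c, −a<b≤a
flip sign back: reduced form of f is (-33,0,-39)
g is negative-definite; reduce −g:
−g: translate: b→0 (≡546 mod 78), so (39,546,1944)→(39,0,33)
−g: flip: (39,0,33)→(33,0,39)
−g: reduced (well bottom): (33,0,39) with a≤c, −a<b≤a
flip sign back: reduced form of g is (-33,0,-39)
reduced forms (-33, 0, -39) vs (-33, 0, -39) ⇒ equivalent

yes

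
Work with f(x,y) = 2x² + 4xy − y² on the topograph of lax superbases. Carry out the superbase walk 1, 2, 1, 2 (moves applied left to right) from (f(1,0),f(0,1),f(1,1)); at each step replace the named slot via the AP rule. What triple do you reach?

start (2,-1,5) = (f(1,0),f(0,1),f(1,1))
replace slot 1: 2·((-1)+5) − 2 = 6 → (6,-1,5)
replace slot 2: 2·(6+5) − (-1) = 23 → (6,23,5)
replace slot 1: 2·(23+5) − 6 = 50 → (50,23,5)
replace slot 2: 2·(50+5) − 23 = 87 → (50,87,5)

50,87,5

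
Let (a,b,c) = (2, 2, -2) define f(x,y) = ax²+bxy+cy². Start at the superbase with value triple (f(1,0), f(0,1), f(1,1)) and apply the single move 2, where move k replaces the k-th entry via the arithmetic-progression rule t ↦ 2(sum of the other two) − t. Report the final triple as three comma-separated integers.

start (2,-2,2) = (f(1,0),f(0,1),f(1,1))
replace slot 2: 2·(2+2) − (-2) = 10 → (2,10,2)

2,10,2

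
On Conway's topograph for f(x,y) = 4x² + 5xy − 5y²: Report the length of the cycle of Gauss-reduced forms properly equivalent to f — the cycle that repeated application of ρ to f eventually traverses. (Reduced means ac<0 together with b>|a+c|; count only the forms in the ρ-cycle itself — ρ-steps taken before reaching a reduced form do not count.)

D = 105, ⌊√D⌋ = 10
river: ρ → (-5,5,4)
river: ρ → (4,3,-6)
river: ρ → (-6,9,1)
river: ρ → (1,9,-6)
river: ρ → (-6,3,4)
river: ρ → (4,5,-5)
ρ-cycle length = 6 (tail of 0 descent steps not counted)

6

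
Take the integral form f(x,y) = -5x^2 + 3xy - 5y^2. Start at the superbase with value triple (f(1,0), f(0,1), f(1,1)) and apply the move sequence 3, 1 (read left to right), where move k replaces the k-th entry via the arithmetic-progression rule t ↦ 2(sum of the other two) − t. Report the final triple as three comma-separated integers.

start (-5,-5,-7) = (f(1,0),f(0,1),f(1,1))
replace slot 3: 2·((-5)+(-5)) − (-7) = -13 → (-5,-5,-13)
replace slot 1: 2·((-5)+(-13)) − (-5) = -31 → (-31,-5,-13)

-31,-5,-13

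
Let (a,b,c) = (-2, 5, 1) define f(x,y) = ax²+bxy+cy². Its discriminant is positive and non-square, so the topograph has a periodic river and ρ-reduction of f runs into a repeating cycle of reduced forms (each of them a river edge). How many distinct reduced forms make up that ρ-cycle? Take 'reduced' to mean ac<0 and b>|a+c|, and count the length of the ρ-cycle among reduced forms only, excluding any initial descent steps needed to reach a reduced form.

D = 33, ⌊√D⌋ = 5
river: ρ → (1,5,-2)
river: ρ → (-2,3,3)
river: ρ → (3,3,-2)
river: ρ → (-2,5,1)
ρ-cycle length = 4 (tail of 0 descent steps not counted)

4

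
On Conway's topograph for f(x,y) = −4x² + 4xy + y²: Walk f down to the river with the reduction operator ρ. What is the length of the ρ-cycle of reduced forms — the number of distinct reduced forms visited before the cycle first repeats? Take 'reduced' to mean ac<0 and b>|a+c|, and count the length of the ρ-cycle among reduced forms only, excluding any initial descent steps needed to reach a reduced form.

D = 32, ⌊√D⌋ = 5
river: ρ → (1,4,-4)
river: ρ → (-4,4,1)
ρ-cycle length = 2 (tail of 0 descent steps not counted)

2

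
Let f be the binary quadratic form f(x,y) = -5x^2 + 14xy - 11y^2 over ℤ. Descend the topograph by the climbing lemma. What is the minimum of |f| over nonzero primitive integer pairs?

translate: b→-4 (≡-14 mod 10), so (5,-14,11)→(5,-4,2)
flip: (5,-4,2)→(2,4,5)
translate: b→0 (≡4 mod 4), so (2,4,5)→(2,0,3)
reduced (well bottom): (2,0,3) with a≤c, −a<b≤a
well minimum |f| = |-2| = 2 (negative-definite)

2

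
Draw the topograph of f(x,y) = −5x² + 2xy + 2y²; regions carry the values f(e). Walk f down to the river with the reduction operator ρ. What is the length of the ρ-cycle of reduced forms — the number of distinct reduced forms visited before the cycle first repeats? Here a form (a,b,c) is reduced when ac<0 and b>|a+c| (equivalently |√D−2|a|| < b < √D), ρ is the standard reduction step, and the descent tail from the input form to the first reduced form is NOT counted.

D = 44, ⌊√D⌋ = 6
descent: ρ → (2,6,-1)  [lands on river]
river: ρ → (-1,6,2)
ρ-cycle length = 2 (tail of 1 descent step not counted)

2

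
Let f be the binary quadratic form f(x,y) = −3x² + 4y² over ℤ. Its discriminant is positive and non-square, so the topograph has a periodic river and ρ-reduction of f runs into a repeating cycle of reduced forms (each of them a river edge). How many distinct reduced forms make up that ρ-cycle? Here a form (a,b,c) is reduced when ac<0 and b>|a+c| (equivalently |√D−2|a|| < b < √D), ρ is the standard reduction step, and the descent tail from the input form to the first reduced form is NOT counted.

D = 48, ⌊√D⌋ = 6
descent: ρ → (4,0,-3)
descent: ρ → (-3,6,1)  [lands on river]
river: ρ → (1,6,-3)
ρ-cycle length = 2 (tail of 2 descent steps not counted)

2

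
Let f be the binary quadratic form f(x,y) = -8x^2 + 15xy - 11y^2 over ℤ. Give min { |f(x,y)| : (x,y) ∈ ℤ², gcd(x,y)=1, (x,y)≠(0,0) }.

translate: b→1 (≡-15 mod 16), so (8,-15,11)→(8,1,4)
flip: (8,1,4)→(4,-1,8)
reduced (well bottom): (4,-1,8) with a≤c, −a<b≤a
well minimum |f| = |-4| = 4 (negative-definite)

4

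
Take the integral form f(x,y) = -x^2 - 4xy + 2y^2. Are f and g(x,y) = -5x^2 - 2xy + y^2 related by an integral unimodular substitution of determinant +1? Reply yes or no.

D₁ = 24, D₂ = 24
river cycle of f (length 2): (2, 4, -1), (-1, 4, 2)
river cycle of g (length 2): (1, 4, -2), (-2, 4, 1)
cycles differ ⇒ inequivalent

no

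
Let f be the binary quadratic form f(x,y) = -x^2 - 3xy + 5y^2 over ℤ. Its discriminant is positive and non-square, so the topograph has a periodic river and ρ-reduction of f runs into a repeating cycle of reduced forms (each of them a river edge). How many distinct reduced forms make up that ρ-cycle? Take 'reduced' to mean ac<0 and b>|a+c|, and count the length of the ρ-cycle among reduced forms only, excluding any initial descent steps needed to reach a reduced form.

D = 29, ⌊√D⌋ = 5
descent: ρ → (5,3,-1)
descent: ρ → (-1,5,1)  [lands on river]
river: ρ → (1,5,-1)
ρ-cycle length = 2 (tail of 2 descent steps not counted)

2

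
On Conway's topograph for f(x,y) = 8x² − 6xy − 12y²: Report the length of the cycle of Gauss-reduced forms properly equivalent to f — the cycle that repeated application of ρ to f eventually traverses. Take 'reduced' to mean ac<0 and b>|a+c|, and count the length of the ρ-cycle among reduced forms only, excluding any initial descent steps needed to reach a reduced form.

D = 420, ⌊√D⌋ = 20
descent: ρ → (-12,6,8)  [lands on river]
river: ρ → (8,10,-10)
river: ρ → (-10,10,8)
river: ρ → (8,6,-12)
river: ρ → (-12,18,2)
river: ρ → (2,18,-12)
ρ-cycle length = 6 (tail of 1 descent step not counted)

6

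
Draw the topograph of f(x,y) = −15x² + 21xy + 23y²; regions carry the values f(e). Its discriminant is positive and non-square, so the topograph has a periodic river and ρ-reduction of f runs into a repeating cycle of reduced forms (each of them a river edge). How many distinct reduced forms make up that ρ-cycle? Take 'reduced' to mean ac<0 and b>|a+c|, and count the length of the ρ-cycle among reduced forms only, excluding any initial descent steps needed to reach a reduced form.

D = 1821, ⌊√D⌋ = 42
river: ρ → (23,25,-13)
river: ρ → (-13,27,21)
river: ρ → (21,15,-19)
river: ρ → (-19,23,17)
river: ρ → (17,11,-25)
river: ρ → (-25,39,3)
river: ρ → (3,39,-25)
river: ρ → (-25,11,17)
river: ρ → (17,23,-19)
river: ρ → (-19,15,21)
river: ρ → (21,27,-13)
river: ρ → (-13,25,23)
river: ρ → (23,21,-15)
river: ρ → (-15,39,5)
river: ρ → (5,41,-7)
river: ρ → (-7,29,35)
river: ρ → (35,41,-1)
river: ρ → (-1,41,35)
river: ρ → (35,29,-7)
river: ρ → (-7,41,5)
river: ρ → (5,39,-15)
river: ρ → (-15,21,23)
ρ-cycle length = 22 (tail of 0 descent steps not counted)

22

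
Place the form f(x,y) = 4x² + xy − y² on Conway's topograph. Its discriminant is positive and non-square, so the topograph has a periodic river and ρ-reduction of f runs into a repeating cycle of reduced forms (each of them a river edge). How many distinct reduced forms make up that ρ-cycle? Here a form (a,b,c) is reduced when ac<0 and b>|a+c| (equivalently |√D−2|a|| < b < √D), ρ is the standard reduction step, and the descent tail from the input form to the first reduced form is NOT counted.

D = 17, ⌊√D⌋ = 4
descent: ρ → (-1,3,2)  [lands on river]
river: ρ → (2,1,-2)
river: ρ → (-2,3,1)
river: ρ → (1,3,-2)
river: ρ → (-2,1,2)
river: ρ → (2,3,-1)
ρ-cycle length = 6 (tail of 1 descent step not counted)

6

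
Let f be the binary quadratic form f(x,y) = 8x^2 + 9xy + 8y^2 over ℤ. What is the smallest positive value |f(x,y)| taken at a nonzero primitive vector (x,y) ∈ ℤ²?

translate: b→-7 (≡9 mod 16), so (8,9,8)→(8,-7,7)
flip: (8,-7,7)→(7,7,8)
reduced (well bottom): (7,7,8) with a≤c, −a<b≤a
well minimum = a = 7

7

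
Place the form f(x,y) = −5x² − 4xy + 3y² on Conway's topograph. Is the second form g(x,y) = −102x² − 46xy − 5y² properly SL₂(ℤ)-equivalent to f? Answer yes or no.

D₁ = 76, D₂ = 76
river cycle of f (length 6): (3, 4, -5), (-5, 6, 2), (2, 6, -5), (-5, 4, 3), (3, 8, -1), (-1, 8, 3)
river cycle of g (length 6): (-5, 6, 2), (2, 6, -5), (-5, 4, 3), (3, 8, -1), (-1, 8, 3), (3, 4, -5)
cycles coincide ⇒ equivalent

yes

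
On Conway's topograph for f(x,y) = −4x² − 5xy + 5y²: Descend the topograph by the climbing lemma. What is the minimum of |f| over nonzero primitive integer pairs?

descent: ρ → (5,5,-4)  [lands on river]
river: ρ → (-4,3,6)
river: ρ → (6,9,-1)
river: ρ → (-1,9,6)
river: ρ → (6,3,-4)
river: ρ → (-4,5,5)
closes: descent 1, river 6
min |a| on river = 1

1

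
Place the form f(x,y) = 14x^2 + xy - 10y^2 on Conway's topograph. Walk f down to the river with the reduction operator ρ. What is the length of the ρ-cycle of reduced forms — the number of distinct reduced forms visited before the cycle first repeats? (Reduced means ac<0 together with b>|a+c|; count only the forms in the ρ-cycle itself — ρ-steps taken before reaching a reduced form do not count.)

D = 561, ⌊√D⌋ = 23
descent: ρ → (-10,19,5)  [lands on river]
river: ρ → (5,21,-6)
river: ρ → (-6,15,14)
river: ρ → (14,13,-7)
river: ρ → (-7,15,12)
river: ρ → (12,9,-10)
river: ρ → (-10,11,11)
river: ρ → (11,11,-10)
river: ρ → (-10,9,12)
river: ρ → (12,15,-7)
river: ρ → (-7,13,14)
river: ρ → (14,15,-6)
river: ρ → (-6,21,5)
river: ρ → (5,19,-10)
river: ρ → (-10,21,3)
river: ρ → (3,21,-10)
ρ-cycle length = 16 (tail of 1 descent step not counted)

16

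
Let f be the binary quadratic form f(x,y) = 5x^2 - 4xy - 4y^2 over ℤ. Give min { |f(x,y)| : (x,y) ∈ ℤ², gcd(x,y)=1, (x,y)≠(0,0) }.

descent: ρ → (-4,4,5)  [lands on river]
river: ρ → (5,6,-3)
river: ρ → (-3,6,5)
river: ρ → (5,4,-4)
closes: descent 1, river 4
min |a| on river = 3

3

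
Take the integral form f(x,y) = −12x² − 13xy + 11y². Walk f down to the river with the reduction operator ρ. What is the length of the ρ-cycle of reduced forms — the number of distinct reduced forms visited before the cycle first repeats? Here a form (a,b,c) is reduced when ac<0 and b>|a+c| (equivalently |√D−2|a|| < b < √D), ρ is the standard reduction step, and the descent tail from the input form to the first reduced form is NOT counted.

D = 697, ⌊√D⌋ = 26
descent: ρ → (11,13,-12)  [lands on river]
river: ρ → (-12,11,12)
river: ρ → (12,13,-11)
river: ρ → (-11,9,14)
river: ρ → (14,19,-6)
river: ρ → (-6,17,17)
river: ρ → (17,17,-6)
river: ρ → (-6,19,14)
river: ρ → (14,9,-11)
river: ρ → (-11,13,12)
river: ρ → (12,11,-12)
river: ρ → (-12,13,11)
river: ρ → (11,9,-14)
river: ρ → (-14,19,6)
river: ρ → (6,17,-17)
river: ρ → (-17,17,6)
river: ρ → (6,19,-14)
river: ρ → (-14,9,11)
ρ-cycle length = 18 (tail of 1 descent step not counted)

18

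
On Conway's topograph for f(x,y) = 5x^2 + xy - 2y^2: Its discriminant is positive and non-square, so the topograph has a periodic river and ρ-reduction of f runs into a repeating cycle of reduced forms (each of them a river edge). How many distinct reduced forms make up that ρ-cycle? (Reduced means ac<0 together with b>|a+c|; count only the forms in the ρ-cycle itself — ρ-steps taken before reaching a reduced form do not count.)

D = 41, ⌊√D⌋ = 6
descent: ρ → (-2,3,4)  [lands on river]
river: ρ → (4,5,-1)
river: ρ → (-1,5,4)
river: ρ → (4,3,-2)
river: ρ → (-2,5,2)
river: ρ → (2,3,-4)
river: ρ → (-4,5,1)
river: ρ → (1,5,-4)
river: ρ → (-4,3,2)
river: ρ → (2,5,-2)
ρ-cycle length = 10 (tail of 1 descent step not counted)

10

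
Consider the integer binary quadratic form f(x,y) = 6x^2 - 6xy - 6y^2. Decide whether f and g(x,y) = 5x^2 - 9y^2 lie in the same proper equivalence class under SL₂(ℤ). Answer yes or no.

D₁ = 180, D₂ = 180
river cycle of f (length 2): (-6, 6, 6), (6, 6, -6)
river cycle of g (length 6): (5, 10, -4), (-4, 6, 9), (9, 12, -1), (-1, 12, 9), (9, 6, -4), (-4, 10, 5)
cycles differ ⇒ inequivalent

no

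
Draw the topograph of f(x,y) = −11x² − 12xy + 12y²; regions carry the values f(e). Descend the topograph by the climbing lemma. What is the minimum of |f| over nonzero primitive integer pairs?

descent: ρ → (12,12,-11)  [lands on river]
river: ρ → (-11,10,13)
river: ρ → (13,16,-8)
river: ρ → (-8,16,13)
river: ρ → (13,10,-11)
river: ρ → (-11,12,12)
closes: descent 1, river 6
min |a| on river = 8

8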